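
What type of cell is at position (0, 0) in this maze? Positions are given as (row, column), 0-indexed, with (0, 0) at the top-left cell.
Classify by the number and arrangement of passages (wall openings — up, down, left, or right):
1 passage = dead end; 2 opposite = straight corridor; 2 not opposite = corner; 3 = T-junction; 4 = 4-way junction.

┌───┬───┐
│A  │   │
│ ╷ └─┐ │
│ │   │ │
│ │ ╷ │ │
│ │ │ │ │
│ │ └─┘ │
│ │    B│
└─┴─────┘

Checking cell at (0, 0):
Number of passages: 2
Cell type: corner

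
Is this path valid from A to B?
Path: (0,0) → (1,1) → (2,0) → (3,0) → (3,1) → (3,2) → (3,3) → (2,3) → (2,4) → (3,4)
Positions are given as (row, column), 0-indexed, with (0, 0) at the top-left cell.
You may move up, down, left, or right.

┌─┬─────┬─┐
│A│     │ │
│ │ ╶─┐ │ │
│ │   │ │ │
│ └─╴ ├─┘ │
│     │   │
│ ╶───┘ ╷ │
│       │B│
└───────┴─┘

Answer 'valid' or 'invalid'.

Checking path validity:
Result: Invalid move at step 1: cannot move from (0, 0) to (1, 1).

invalid

Correct solution:

┌─┬─────┬─┐
│A│     │ │
│ │ ╶─┐ │ │
│↓│   │ │ │
│ └─╴ ├─┘ │
│↓    │↱ ↓│
│ ╶───┘ ╷ │
│↳ → → ↑│B│
└───────┴─┘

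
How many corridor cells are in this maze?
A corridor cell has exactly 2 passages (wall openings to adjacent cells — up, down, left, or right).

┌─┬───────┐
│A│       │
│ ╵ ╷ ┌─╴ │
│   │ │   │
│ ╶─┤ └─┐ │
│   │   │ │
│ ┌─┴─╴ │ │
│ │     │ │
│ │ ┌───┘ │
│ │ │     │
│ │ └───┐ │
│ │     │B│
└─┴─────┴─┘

Counting cells with exactly 2 passages:
Total corridor cells: 18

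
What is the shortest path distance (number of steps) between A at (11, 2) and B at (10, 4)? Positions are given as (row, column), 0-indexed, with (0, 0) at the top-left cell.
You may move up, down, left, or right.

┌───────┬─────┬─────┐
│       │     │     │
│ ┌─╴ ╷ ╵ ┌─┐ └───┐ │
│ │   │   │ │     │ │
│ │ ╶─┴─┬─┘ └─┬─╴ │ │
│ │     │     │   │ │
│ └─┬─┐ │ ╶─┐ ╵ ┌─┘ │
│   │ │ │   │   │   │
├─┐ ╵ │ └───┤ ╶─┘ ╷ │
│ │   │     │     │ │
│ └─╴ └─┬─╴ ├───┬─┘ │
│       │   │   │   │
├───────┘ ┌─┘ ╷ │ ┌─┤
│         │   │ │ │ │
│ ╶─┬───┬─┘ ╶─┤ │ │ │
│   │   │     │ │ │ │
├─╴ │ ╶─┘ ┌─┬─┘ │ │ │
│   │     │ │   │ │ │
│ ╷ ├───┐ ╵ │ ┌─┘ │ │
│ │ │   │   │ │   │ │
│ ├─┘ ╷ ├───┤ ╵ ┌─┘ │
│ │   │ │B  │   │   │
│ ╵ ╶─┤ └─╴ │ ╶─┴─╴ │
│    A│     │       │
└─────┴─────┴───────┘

Finding path from (11, 2) to (10, 4):
Path: (11,2) → (11,1) → (10,1) → (10,2) → (9,2) → (9,3) → (10,3) → (11,3) → (11,4) → (11,5) → (10,5) → (10,4)
Distance: 11 steps

Solution:

┌───────┬─────┬─────┐
│       │     │     │
│ ┌─╴ ╷ ╵ ┌─┐ └───┐ │
│ │   │   │ │     │ │
│ │ ╶─┴─┬─┘ └─┬─╴ │ │
│ │     │     │   │ │
│ └─┬─┐ │ ╶─┐ ╵ ┌─┘ │
│   │ │ │   │   │   │
├─┐ ╵ │ └───┤ ╶─┘ ╷ │
│ │   │     │     │ │
│ └─╴ └─┬─╴ ├───┬─┘ │
│       │   │   │   │
├───────┘ ┌─┘ ╷ │ ┌─┤
│         │   │ │ │ │
│ ╶─┬───┬─┘ ╶─┤ │ │ │
│   │   │     │ │ │ │
├─╴ │ ╶─┘ ┌─┬─┘ │ │ │
│   │     │ │   │ │ │
│ ╷ ├───┐ ╵ │ ┌─┘ │ │
│ │ │↱ ↓│   │ │   │ │
│ ├─┘ ╷ ├───┤ ╵ ┌─┘ │
│ │↱ ↑│↓│B ↰│   │   │
│ ╵ ╶─┤ └─╴ │ ╶─┴─╴ │
│  ↑ A│↳ → ↑│       │
└─────┴─────┴───────┘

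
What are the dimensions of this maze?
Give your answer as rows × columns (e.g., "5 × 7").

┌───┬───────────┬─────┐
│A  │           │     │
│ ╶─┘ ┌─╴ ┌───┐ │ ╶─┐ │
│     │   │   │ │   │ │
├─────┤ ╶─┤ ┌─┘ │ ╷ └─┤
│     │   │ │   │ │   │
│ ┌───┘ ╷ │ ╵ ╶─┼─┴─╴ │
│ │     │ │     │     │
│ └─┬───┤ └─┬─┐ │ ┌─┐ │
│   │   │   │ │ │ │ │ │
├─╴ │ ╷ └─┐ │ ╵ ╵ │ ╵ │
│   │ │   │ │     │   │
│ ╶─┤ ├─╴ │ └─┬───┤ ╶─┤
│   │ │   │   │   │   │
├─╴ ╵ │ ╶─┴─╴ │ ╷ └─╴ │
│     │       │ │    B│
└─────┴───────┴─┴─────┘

Counting the maze dimensions:
Rows (vertical): 8
Columns (horizontal): 11
Dimensions: 8 × 11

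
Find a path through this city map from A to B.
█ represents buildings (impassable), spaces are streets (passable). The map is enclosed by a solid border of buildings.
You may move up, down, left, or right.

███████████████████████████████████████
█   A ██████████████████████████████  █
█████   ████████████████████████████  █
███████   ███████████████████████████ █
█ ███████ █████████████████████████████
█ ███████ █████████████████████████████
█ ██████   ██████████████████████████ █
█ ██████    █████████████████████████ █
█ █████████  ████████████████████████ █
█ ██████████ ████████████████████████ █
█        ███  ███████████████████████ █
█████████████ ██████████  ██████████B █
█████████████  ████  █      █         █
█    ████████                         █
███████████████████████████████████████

Finding the shortest path from A to B:
Movement: cardinal only
Path length: 46 steps
Directions: right → down → right → right → down → right → right → down → down → down → down → right → right → down → right → down → down → right → down → down → down → right → right → right → right → right → right → right → right → right → right → right → right → right → right → right → right → up → right → right → right → right → right → right → right → up

Solution:

███████████████████████████████████████
█   A↓██████████████████████████████  █
█████↳→↓████████████████████████████  █
███████↳→↓███████████████████████████ █
█ ███████↓█████████████████████████████
█ ███████↓█████████████████████████████
█ ██████ ↓ ██████████████████████████ █
█ ██████ ↳→↓█████████████████████████ █
█ █████████↳↓████████████████████████ █
█ ██████████↓████████████████████████ █
█        ███↳↓███████████████████████ █
█████████████↓██████████  ██████████B █
█████████████↓ ████  █      █↱→→→→→→↑ █
█    ████████↳→→→→→→→→→→→→→→→↑        █
███████████████████████████████████████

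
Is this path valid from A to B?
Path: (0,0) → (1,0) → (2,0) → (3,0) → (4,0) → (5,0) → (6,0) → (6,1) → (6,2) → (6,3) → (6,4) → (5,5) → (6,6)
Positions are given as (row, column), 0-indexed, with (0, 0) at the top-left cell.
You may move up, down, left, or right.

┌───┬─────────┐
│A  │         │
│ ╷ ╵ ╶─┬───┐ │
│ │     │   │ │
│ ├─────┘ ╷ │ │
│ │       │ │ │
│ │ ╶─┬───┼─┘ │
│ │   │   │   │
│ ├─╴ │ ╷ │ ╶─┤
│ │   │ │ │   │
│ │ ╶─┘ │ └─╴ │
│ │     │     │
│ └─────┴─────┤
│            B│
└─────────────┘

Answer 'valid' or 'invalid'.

Checking path validity:
Result: Invalid move at step 11: cannot move from (6, 4) to (5, 5).

invalid

Correct solution:

┌───┬─────────┐
│A  │         │
│ ╷ ╵ ╶─┬───┐ │
│↓│     │   │ │
│ ├─────┘ ╷ │ │
│↓│       │ │ │
│ │ ╶─┬───┼─┘ │
│↓│   │   │   │
│ ├─╴ │ ╷ │ ╶─┤
│↓│   │ │ │   │
│ │ ╶─┘ │ └─╴ │
│↓│     │     │
│ └─────┴─────┤
│↳ → → → → → B│
└─────────────┘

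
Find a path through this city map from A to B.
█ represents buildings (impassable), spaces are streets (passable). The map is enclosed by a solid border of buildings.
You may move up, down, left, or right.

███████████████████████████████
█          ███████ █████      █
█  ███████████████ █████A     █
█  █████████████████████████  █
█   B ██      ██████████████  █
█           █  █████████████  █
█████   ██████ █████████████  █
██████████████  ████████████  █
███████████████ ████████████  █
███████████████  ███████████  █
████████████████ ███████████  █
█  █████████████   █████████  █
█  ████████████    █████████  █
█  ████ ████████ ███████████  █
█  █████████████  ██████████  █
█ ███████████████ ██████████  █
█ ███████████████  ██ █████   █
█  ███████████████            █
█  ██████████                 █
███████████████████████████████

Finding the shortest path from A to B:
Movement: cardinal only
Path length: 58 steps
Directions: right → right → right → right → down → down → down → down → down → down → down → down → down → down → down → down → down → down → down → left → left → left → left → left → left → left → left → left → left → up → left → up → up → left → up → up → up → up → up → left → up → up → left → up → up → left → up → left → left → down → left → left → left → left → left → left → up → left

Solution:

███████████████████████████████
█          ███████ █████      █
█  ███████████████ █████A→→→↓ █
█  █████████████████████████↓ █
█   B↰██   ↓←↰██████████████↓ █
█    ↑←←←←←↲█↑↰█████████████↓ █
█████   ██████↑█████████████↓ █
██████████████↑↰████████████↓ █
███████████████↑████████████↓ █
███████████████↑↰███████████↓ █
████████████████↑███████████↓ █
█  █████████████↑  █████████↓ █
█  ████████████ ↑  █████████↓ █
█  ████ ████████↑███████████↓ █
█  █████████████↑↰██████████↓ █
█ ███████████████↑██████████↓ █
█ ███████████████↑↰██ █████ ↓ █
█  ███████████████↑←←←←←←←←←↲ █
█  ██████████                 █
███████████████████████████████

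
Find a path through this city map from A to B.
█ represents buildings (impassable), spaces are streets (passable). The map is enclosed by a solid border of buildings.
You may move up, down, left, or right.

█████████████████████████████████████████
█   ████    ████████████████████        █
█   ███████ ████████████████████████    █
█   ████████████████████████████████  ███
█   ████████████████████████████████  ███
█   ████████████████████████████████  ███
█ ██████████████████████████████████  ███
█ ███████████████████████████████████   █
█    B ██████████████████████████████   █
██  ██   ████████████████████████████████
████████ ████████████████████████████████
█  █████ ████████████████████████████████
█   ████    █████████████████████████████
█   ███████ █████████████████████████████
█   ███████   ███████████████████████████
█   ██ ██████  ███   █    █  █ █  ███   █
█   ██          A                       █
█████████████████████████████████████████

Finding the shortest path from A to B:
Movement: cardinal only
Path length: 19 steps
Directions: left → left → up → left → up → left → left → up → up → left → left → left → up → up → up → left → left → up → left

Solution:

█████████████████████████████████████████
█   ████    ████████████████████        █
█   ███████ ████████████████████████    █
█   ████████████████████████████████  ███
█   ████████████████████████████████  ███
█   ████████████████████████████████  ███
█ ██████████████████████████████████  ███
█ ███████████████████████████████████   █
█    B↰██████████████████████████████   █
██  ██↑←↰████████████████████████████████
████████↑████████████████████████████████
█  █████↑████████████████████████████████
█   ████↑←←↰█████████████████████████████
█   ███████↑█████████████████████████████
█   ███████↑←↰███████████████████████████
█   ██ ██████↑↰███   █    █  █ █  ███   █
█   ██        ↑←A                       █
█████████████████████████████████████████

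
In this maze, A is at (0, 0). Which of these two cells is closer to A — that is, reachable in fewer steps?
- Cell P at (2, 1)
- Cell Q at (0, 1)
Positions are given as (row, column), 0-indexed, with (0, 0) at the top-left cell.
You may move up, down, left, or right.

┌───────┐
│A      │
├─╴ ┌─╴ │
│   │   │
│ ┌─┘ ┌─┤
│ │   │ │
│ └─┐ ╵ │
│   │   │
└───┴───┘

Shortest path A → P at (2, 1): 7 steps
Shortest path A → Q at (0, 1): 1 steps

Q is closer (1 steps vs 7 steps).

Path to P:

┌───────┐
│A → → ↓│
├─╴ ┌─╴ │
│   │↓ ↲│
│ ┌─┘ ┌─┤
│ │P ↲│ │
│ └─┐ ╵ │
│   │   │
└───┴───┘

Path to Q:

┌───────┐
│A Q    │
├─╴ ┌─╴ │
│   │   │
│ ┌─┘ ┌─┤
│ │   │ │
│ └─┐ ╵ │
│   │   │
└───┴───┘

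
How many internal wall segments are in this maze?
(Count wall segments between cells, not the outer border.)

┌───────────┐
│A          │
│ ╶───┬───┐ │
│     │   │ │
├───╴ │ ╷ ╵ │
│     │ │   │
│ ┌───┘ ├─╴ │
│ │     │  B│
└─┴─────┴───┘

Counting internal wall segments:
Total internal walls: 15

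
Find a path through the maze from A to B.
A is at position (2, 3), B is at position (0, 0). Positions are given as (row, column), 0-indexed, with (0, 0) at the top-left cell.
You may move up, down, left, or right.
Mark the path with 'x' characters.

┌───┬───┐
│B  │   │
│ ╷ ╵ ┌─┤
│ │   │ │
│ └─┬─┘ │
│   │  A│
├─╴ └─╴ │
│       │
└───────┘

Finding the shortest path from (2, 3) to (0, 0):
Path length: 7 steps
Directions: down → left → left → up → left → up → up

Solution:

┌───┬───┐
│B  │   │
│ ╷ ╵ ┌─┤
│x│   │ │
│ └─┬─┘ │
│x x│  A│
├─╴ └─╴ │
│  x x x│
└───────┘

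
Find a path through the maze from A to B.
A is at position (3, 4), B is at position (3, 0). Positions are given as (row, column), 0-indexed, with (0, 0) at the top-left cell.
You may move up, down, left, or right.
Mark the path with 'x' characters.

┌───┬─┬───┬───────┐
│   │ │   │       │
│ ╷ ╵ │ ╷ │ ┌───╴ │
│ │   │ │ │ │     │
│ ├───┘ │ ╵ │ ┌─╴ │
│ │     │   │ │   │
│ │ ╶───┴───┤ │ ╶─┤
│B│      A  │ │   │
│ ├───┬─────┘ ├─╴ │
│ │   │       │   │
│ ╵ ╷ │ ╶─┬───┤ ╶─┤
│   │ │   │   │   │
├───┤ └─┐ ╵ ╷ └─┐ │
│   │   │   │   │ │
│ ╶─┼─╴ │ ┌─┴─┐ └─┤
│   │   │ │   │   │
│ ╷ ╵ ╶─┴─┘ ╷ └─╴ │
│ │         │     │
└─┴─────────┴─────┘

Finding the shortest path from (3, 4) to (3, 0):
Path length: 56 steps
Directions: left → left → left → up → right → right → up → up → right → down → down → right → up → up → right → right → right → down → left → left → down → down → down → left → left → left → down → right → down → right → up → right → down → right → down → right → down → left → left → up → left → down → left → left → left → up → right → up → left → up → up → left → down → left → up → up

Solution:

┌───┬─┬───┬───────┐
│   │ │x x│x x x x│
│ ╷ ╵ │ ╷ │ ┌───╴ │
│ │   │x│x│x│x x x│
│ ├───┘ │ ╵ │ ┌─╴ │
│ │x x x│x x│x│   │
│ │ ╶───┴───┤ │ ╶─┤
│B│x x x A  │x│   │
│ ├───┬─────┘ ├─╴ │
│x│x x│x x x x│   │
│ ╵ ╷ │ ╶─┬───┤ ╶─┤
│x x│x│x x│x x│   │
├───┤ └─┐ ╵ ╷ └─┐ │
│   │x x│x x│x x│ │
│ ╶─┼─╴ │ ┌─┴─┐ └─┤
│   │x x│ │x x│x x│
│ ╷ ╵ ╶─┴─┘ ╷ └─╴ │
│ │  x x x x│x x x│
└─┴─────────┴─────┘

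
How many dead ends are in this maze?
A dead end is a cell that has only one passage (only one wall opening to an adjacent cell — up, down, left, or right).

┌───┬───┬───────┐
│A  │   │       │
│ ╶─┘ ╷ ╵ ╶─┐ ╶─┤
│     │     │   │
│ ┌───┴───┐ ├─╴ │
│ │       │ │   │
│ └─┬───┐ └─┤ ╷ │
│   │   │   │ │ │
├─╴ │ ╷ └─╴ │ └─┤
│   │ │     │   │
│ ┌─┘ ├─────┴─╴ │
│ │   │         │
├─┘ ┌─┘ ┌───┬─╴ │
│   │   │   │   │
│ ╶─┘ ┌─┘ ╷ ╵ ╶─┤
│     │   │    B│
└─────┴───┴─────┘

Checking each cell for number of passages:

Dead ends found at positions:
  (0, 1)
  (0, 7)
  (2, 1)
  (2, 5)
  (3, 7)
  (5, 0)
  (7, 3)
  (7, 7)
Total dead ends: 8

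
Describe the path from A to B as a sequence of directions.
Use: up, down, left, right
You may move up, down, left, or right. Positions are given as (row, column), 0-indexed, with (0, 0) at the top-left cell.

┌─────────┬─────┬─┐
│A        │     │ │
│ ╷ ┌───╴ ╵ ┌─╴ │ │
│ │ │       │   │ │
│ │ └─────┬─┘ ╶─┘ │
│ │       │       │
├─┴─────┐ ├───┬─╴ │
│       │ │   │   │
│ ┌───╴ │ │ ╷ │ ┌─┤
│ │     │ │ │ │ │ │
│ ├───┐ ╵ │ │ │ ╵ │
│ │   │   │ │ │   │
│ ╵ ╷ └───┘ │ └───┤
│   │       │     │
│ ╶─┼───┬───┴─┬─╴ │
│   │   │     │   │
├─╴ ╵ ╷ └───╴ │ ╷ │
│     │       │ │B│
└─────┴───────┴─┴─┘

Finding the path and converting it to directions:
Path through cells: (0,0) → (0,1) → (1,1) → (2,1) → (2,2) → (2,3) → (2,4) → (3,4) → (4,4) → (5,4) → (5,3) → (4,3) → (3,3) → (3,2) → (3,1) → (3,0) → (4,0) → (5,0) → (6,0) → (6,1) → (5,1) → (5,2) → (6,2) → (6,3) → (6,4) → (6,5) → (5,5) → (4,5) → (3,5) → (3,6) → (4,6) → (5,6) → (6,6) → (6,7) → (6,8) → (7,8) → (8,8)
Directions: right, down, down, right, right, right, down, down, down, left, up, up, left, left, left, down, down, down, right, up, right, down, right, right, right, up, up, up, right, down, down, down, right, right, down, down

Solution:

┌─────────┬─────┬─┐
│A ↓      │     │ │
│ ╷ ┌───╴ ╵ ┌─╴ │ │
│ │↓│       │   │ │
│ │ └─────┬─┘ ╶─┘ │
│ │↳ → → ↓│       │
├─┴─────┐ ├───┬─╴ │
│↓ ← ← ↰│↓│↱ ↓│   │
│ ┌───╴ │ │ ╷ │ ┌─┤
│↓│    ↑│↓│↑│↓│ │ │
│ ├───┐ ╵ │ │ │ ╵ │
│↓│↱ ↓│↑ ↲│↑│↓│   │
│ ╵ ╷ └───┘ │ └───┤
│↳ ↑│↳ → → ↑│↳ → ↓│
│ ╶─┼───┬───┴─┬─╴ │
│   │   │     │  ↓│
├─╴ ╵ ╷ └───╴ │ ╷ │
│     │       │ │B│
└─────┴───────┴─┴─┘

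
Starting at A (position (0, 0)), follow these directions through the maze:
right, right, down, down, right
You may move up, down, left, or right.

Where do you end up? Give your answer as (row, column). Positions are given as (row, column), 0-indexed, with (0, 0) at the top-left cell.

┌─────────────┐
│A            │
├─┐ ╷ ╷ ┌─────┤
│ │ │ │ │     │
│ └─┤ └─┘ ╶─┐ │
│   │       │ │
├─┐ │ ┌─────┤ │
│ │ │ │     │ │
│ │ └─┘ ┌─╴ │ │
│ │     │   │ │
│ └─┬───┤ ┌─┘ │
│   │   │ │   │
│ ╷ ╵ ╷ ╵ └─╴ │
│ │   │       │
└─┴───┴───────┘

Following directions step by step:
Start: (0, 0)
  right: (0, 0) → (0, 1)
  right: (0, 1) → (0, 2)
  down: (0, 2) → (1, 2)
  down: (1, 2) → (2, 2)
  right: (2, 2) → (2, 3)
Final position: (2, 3)

Path taken:

┌─────────────┐
│A → ↓        │
├─┐ ╷ ╷ ┌─────┤
│ │ │↓│ │     │
│ └─┤ └─┘ ╶─┐ │
│   │↳ B    │ │
├─┐ │ ┌─────┤ │
│ │ │ │     │ │
│ │ └─┘ ┌─╴ │ │
│ │     │   │ │
│ └─┬───┤ ┌─┘ │
│   │   │ │   │
│ ╷ ╵ ╷ ╵ └─╴ │
│ │   │       │
└─┴───┴───────┘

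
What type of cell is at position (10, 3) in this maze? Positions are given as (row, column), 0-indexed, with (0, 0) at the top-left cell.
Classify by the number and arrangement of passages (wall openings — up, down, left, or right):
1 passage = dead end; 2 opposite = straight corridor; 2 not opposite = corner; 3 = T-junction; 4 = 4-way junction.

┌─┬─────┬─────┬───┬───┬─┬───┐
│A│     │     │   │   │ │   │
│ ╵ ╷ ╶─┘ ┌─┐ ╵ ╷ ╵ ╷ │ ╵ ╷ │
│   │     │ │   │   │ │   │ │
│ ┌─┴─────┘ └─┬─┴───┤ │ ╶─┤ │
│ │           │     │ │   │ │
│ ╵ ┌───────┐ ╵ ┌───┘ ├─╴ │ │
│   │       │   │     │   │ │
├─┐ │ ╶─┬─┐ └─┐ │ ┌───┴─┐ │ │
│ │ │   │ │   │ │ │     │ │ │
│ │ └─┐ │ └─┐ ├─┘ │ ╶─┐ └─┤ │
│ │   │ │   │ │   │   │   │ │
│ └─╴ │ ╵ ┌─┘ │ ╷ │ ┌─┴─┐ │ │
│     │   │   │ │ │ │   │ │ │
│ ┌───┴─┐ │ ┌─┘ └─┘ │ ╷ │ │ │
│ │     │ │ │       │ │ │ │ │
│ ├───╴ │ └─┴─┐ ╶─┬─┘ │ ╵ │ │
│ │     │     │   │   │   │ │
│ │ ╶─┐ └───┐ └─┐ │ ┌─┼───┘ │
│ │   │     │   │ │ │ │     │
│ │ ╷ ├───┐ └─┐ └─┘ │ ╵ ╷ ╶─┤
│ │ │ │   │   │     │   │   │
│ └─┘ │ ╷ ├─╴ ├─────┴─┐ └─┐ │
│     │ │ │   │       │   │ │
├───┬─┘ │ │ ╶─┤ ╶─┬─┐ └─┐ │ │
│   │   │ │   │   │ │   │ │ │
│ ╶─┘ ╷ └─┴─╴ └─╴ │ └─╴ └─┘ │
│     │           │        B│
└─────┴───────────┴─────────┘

Checking cell at (10, 3):
Number of passages: 2
Cell type: corner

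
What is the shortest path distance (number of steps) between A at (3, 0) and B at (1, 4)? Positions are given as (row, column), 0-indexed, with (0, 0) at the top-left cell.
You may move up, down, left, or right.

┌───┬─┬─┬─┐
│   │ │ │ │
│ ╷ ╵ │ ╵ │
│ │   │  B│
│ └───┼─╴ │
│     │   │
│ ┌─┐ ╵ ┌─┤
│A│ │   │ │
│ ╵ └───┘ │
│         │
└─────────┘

Finding path from (3, 0) to (1, 4):
Path: (3,0) → (2,0) → (2,1) → (2,2) → (3,2) → (3,3) → (2,3) → (2,4) → (1,4)
Distance: 8 steps

Solution:

┌───┬─┬─┬─┐
│   │ │ │ │
│ ╷ ╵ │ ╵ │
│ │   │  B│
│ └───┼─╴ │
│↱ → ↓│↱ ↑│
│ ┌─┐ ╵ ┌─┤
│A│ │↳ ↑│ │
│ ╵ └───┘ │
│         │
└─────────┘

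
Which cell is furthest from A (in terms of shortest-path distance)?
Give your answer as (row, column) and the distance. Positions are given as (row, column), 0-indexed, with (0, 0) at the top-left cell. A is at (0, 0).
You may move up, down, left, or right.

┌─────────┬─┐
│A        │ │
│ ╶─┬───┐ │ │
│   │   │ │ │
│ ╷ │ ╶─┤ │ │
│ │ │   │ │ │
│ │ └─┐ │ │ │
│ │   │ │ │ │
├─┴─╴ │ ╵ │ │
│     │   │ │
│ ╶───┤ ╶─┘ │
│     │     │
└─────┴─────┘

Computing BFS distances from A to all cells:
Furthest cell: (0, 5)
Distance: 17 steps

Path from A to the furthest cell:

┌─────────┬─┐
│A → → → ↓│B│
│ ╶─┬───┐ │ │
│   │   │↓│↑│
│ ╷ │ ╶─┤ │ │
│ │ │   │↓│↑│
│ │ └─┐ │ │ │
│ │   │ │↓│↑│
├─┴─╴ │ ╵ │ │
│     │↓ ↲│↑│
│ ╶───┤ ╶─┘ │
│     │↳ → ↑│
└─────┴─────┘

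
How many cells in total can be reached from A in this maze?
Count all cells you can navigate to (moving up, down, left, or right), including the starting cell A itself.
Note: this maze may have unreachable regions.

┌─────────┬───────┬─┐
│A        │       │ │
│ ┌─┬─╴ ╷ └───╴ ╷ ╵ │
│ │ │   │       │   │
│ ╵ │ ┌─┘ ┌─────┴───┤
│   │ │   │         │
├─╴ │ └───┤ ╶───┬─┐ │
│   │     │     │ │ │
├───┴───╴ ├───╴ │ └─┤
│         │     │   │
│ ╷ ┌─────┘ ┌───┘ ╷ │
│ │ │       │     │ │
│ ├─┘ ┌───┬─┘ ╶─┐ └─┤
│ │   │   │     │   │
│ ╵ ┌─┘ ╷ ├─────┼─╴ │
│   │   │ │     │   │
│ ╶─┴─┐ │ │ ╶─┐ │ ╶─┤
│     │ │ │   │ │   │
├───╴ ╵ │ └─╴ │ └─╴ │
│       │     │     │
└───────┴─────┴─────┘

Using BFS/flood-fill to find all reachable cells from A:
Maze size: 10 × 10 = 100 total cells
All cells are reachable — the maze is fully connected.
Reachable cells: 100

Reachable region (· marks reachable cells):

┌─────────┬───────┬─┐
│A · · · ·│· · · ·│·│
│ ┌─┬─╴ ╷ └───╴ ╷ ╵ │
│·│·│· ·│· · · ·│· ·│
│ ╵ │ ┌─┘ ┌─────┴───┤
│· ·│·│· ·│· · · · ·│
├─╴ │ └───┤ ╶───┬─┐ │
│· ·│· · ·│· · ·│·│·│
├───┴───╴ ├───╴ │ └─┤
│· · · · ·│· · ·│· ·│
│ ╷ ┌─────┘ ┌───┘ ╷ │
│·│·│· · · ·│· · ·│·│
│ ├─┘ ┌───┬─┘ ╶─┐ └─┤
│·│· ·│· ·│· · ·│· ·│
│ ╵ ┌─┘ ╷ ├─────┼─╴ │
│· ·│· ·│·│· · ·│· ·│
│ ╶─┴─┐ │ │ ╶─┐ │ ╶─┤
│· · ·│·│·│· ·│·│· ·│
├───╴ ╵ │ └─╴ │ └─╴ │
│· · · ·│· · ·│· · ·│
└───────┴─────┴─────┘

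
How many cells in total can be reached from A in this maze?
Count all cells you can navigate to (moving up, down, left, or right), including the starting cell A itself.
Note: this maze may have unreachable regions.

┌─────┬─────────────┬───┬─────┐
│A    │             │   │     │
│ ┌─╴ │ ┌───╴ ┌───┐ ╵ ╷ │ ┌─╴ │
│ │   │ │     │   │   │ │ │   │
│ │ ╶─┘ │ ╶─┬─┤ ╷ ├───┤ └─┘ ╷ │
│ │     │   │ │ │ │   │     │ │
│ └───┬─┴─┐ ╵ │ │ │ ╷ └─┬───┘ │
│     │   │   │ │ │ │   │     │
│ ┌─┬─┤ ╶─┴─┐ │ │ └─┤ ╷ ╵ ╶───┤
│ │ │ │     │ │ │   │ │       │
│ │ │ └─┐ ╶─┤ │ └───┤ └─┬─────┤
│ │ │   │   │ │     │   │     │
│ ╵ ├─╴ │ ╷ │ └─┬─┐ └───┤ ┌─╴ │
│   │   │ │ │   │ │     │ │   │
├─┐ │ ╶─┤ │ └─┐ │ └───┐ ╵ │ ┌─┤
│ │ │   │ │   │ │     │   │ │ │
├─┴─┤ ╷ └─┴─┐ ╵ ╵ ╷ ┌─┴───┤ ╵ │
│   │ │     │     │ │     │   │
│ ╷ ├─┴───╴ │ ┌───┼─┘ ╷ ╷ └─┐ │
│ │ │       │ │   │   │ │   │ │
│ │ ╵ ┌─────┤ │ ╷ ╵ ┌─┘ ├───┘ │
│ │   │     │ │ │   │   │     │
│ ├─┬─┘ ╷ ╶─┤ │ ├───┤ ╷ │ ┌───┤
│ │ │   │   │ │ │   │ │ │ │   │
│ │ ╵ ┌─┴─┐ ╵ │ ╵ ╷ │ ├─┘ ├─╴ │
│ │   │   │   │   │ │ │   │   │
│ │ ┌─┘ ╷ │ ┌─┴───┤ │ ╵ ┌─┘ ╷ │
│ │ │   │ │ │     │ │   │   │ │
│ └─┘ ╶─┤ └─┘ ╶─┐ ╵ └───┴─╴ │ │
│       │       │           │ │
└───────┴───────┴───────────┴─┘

Using BFS/flood-fill to find all reachable cells from A:
Maze size: 15 × 15 = 225 total cells
117 cell(s) are walled off and cannot be reached from A.
Reachable cells: 108

Reachable region (· marks reachable cells):

┌─────┬─────────────┬───┬─────┐
│A · ·│· · · · · · ·│· ·│· · ·│
│ ┌─╴ │ ┌───╴ ┌───┐ ╵ ╷ │ ┌─╴ │
│·│· ·│·│· · ·│   │· ·│·│·│· ·│
│ │ ╶─┘ │ ╶─┬─┤ ╷ ├───┤ └─┘ ╷ │
│·│· · ·│· ·│·│ │ │· ·│· · ·│·│
│ └───┬─┴─┐ ╵ │ │ │ ╷ └─┬───┘ │
│· · ·│· ·│· ·│ │ │·│· ·│· · ·│
│ ┌─┬─┤ ╶─┴─┐ │ │ └─┤ ╷ ╵ ╶───┤
│·│·│ │· · ·│·│ │   │·│· · · ·│
│ │ │ └─┐ ╶─┤ │ └───┤ └─┬─────┤
│·│·│   │· ·│·│     │· ·│     │
│ ╵ ├─╴ │ ╷ │ └─┬─┐ └───┤ ┌─╴ │
│· ·│   │·│·│· ·│·│     │ │   │
├─┐ │ ╶─┤ │ └─┐ │ └───┐ ╵ │ ┌─┤
│ │·│   │·│· ·│·│· · ·│   │ │ │
├─┴─┤ ╷ └─┴─┐ ╵ ╵ ╷ ┌─┴───┤ ╵ │
│   │ │     │· · ·│·│     │   │
│ ╷ ├─┴───╴ │ ┌───┼─┘ ╷ ╷ └─┐ │
│ │ │       │·│   │   │ │   │ │
│ │ ╵ ┌─────┤ │ ╷ ╵ ┌─┘ ├───┘ │
│ │   │· · ·│·│ │   │   │     │
│ ├─┬─┘ ╷ ╶─┤ │ ├───┤ ╷ │ ┌───┤
│ │·│· ·│· ·│·│ │   │ │ │ │   │
│ │ ╵ ┌─┴─┐ ╵ │ ╵ ╷ │ ├─┘ ├─╴ │
│ │· ·│   │· ·│   │ │ │   │   │
│ │ ┌─┘ ╷ │ ┌─┴───┤ │ ╵ ┌─┘ ╷ │
│ │·│   │ │·│     │ │   │   │ │
│ └─┘ ╶─┤ └─┘ ╶─┐ ╵ └───┴─╴ │ │
│       │       │           │ │
└───────┴───────┴───────────┴─┘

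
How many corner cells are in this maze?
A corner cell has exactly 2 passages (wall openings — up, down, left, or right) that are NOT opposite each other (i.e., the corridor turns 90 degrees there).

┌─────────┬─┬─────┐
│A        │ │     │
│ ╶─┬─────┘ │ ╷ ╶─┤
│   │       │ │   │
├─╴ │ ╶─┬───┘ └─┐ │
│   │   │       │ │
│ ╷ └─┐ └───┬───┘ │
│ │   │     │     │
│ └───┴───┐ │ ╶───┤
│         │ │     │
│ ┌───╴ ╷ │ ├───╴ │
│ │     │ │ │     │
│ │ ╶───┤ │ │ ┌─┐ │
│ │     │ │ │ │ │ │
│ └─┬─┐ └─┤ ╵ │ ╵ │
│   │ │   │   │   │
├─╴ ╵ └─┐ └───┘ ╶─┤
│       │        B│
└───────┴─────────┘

Counting corner cells (2 non-opposite passages):
Total corners: 32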